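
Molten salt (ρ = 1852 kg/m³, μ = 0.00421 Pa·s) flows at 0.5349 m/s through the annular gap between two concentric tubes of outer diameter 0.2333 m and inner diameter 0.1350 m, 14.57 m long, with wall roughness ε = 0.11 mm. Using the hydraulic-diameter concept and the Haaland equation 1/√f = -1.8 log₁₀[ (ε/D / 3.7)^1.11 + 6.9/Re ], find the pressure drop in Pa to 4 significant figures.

Hydraulic diameter D_h = 4A/P = D_o - D_i = 0.2333 - 0.135 = 0.0983 m.
Re = ρVD_h/μ = 1852·0.5349·0.0983/0.00421 = 2.313e+04.
ε/D_h = 0.00011/0.0983 = 0.00112; Haaland gives 1/√f = -1.8 log₁₀[0.000124+0.000298] = 6.074, so f = 0.02711.
ΔP = f(L/D_h)(ρV²/2) = 0.02711·14.57/0.0983·264.9 = 1064 Pa.

ΔP ≈ 1064 Pa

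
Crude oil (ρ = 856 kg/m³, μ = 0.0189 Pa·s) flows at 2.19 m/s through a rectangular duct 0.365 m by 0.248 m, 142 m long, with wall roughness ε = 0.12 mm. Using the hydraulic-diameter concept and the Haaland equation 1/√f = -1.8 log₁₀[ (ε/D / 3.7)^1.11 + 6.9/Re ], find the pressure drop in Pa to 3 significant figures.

Hydraulic diameter D_h = 4A/P = 4·(0.365·0.248)/(2·(0.365+0.248)) = 0.3621/1.226 = 0.2953 m.
Re = ρVD_h/μ = 856·2.19·0.2953/0.0189 = 2.929e+04.
ε/D_h = 0.00012/0.2953 = 0.000406; Haaland gives 1/√f = -1.8 log₁₀[4.03e-05+0.000236] = 6.407, so f = 0.02436.
ΔP = f(L/D_h)(ρV²/2) = 0.02436·142/0.2953·2053 = 2.404e+04 Pa.

ΔP ≈ 24000 Pa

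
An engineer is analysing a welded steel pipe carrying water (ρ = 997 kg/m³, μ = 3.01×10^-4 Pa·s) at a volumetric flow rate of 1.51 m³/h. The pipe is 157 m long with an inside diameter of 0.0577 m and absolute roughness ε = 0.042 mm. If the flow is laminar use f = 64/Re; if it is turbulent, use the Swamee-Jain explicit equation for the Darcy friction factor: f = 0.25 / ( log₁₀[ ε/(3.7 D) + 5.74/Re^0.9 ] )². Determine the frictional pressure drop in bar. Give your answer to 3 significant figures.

Q = 1.51 m³/h = 1.51/3600 = 0.0004194 m³/s.
Cross-sectional area A = πD²/4 = π(0.0577)²/4 = 0.002615 m²; mean velocity V = Q/A = 0.0004194/0.002615 = 0.1604 m/s.
Reynolds number Re = ρVD/μ = 997 · 0.1604 · 0.0577 / 0.000301 = 3.066e+04.
Re > 4000 → turbulent. Relative roughness ε/D = 4.2e-05/0.0577 = 0.000728. Swamee-Jain: f = 0.25/(log₁₀[0.000728/3.7 + 5.74/3.066e+04^0.9])² = 0.25/(log₁₀[0.000197 + 0.000526])² = 0.25/(-3.141)² = 0.02534.
Darcy-Weisbach: ΔP = f(L/D)(ρV²/2) = 0.02534·(157/0.0577)·(997·0.1604²/2) = 0.02534·2721·12.83 = 884.4 Pa.
ΔP = 884.4 Pa = 0.00884 bar.

ΔP ≈ 0.00884 bar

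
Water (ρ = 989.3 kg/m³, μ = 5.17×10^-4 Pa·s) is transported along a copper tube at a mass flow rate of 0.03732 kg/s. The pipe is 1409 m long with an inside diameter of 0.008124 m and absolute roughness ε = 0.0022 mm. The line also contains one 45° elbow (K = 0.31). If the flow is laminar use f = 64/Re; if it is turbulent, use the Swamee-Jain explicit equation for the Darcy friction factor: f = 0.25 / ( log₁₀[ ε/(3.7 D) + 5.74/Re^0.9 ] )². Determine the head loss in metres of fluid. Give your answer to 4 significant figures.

h_f ≈ 142.6 m

A = πD²/4 = π(0.008124)²/4 = 5.184e-05 m²; mean velocity V = ṁ/(ρA) = 0.03732/(989.3 · 5.184e-05) = 0.7278 m/s.
Reynolds number Re = ρVD/μ = 989.3 · 0.7278 · 0.008124 / 0.000517 = 1.131e+04.
Re > 4000 → turbulent. Relative roughness ε/D = 2.2e-06/0.008124 = 0.000271. Swamee-Jain: f = 0.25/(log₁₀[0.000271/3.7 + 5.74/1.131e+04^0.9])² = 0.25/(log₁₀[7.32e-05 + 0.00129])² = 0.25/(-2.865)² = 0.03045.
Total minor-loss coefficient ΣK = 1·0.31 = 0.31.
ΔP = [f·L/D + ΣK]·(ρV²/2) = [0.03045·1409/0.008124 + 0.31]·(989.3·0.7278²/2) = [5281 + 0.31]·262 = 1.384e+06 Pa.
Head loss h_f = ΔP/(ρg) = 1.384e+06/(989.3·9.81) = 142.6 m.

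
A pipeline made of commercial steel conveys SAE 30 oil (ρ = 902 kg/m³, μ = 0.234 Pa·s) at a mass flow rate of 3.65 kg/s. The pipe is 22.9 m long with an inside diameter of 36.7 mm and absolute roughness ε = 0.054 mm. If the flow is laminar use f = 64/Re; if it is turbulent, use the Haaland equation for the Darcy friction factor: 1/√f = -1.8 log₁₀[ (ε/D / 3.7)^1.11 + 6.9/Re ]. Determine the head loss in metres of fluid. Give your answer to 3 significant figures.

A = πD²/4 = π(0.0367)²/4 = 0.001058 m²; mean velocity V = ṁ/(ρA) = 3.65/(902 · 0.001058) = 3.825 m/s.
Reynolds number Re = ρVD/μ = 902 · 3.825 · 0.0367 / 0.234 = 541.2.
Re < 2300 → laminar flow, so f = 64/Re = 64/541.2 = 0.1183 (the turbulent correlation is not needed).
Darcy-Weisbach: ΔP = f(L/D)(ρV²/2) = 0.1183·(22.9/0.0367)·(902·3.825²/2) = 0.1183·624·6599 = 4.87e+05 Pa.
Head loss h_f = ΔP/(ρg) = 4.87e+05/(902·9.81) = 55.0 m.

h_f ≈ 55.0 m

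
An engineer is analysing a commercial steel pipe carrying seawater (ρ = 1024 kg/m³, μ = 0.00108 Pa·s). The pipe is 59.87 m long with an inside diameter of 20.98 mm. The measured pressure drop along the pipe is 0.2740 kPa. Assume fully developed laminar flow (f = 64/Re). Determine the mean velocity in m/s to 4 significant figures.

V ≈ 0.05829 m/s

For laminar flow, f = 64/Re with Re = ρVD/μ, so Darcy-Weisbach reduces to ΔP = 32μLV/D². Solving for V: V = ΔP·D²/(32μL) = 274·(0.02098)²/(32·0.00108·59.87) = 0.05829 m/s.
Check: Re = ρVD/μ = 1024·0.05829·0.02098/0.00108 = 1159 < 2300, so the laminar assumption holds.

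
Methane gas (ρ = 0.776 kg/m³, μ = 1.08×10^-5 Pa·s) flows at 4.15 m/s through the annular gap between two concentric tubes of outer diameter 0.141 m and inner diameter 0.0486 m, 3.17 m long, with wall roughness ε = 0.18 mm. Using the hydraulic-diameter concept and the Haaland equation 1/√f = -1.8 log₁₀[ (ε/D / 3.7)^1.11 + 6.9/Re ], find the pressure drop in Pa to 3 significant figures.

Hydraulic diameter D_h = 4A/P = D_o - D_i = 0.141 - 0.0486 = 0.0924 m.
Re = ρVD_h/μ = 0.776·4.15·0.0924/1.08e-05 = 2.755e+04.
ε/D_h = 0.00018/0.0924 = 0.00195; Haaland gives 1/√f = -1.8 log₁₀[0.000229+0.00025] = 5.974, so f = 0.02802.
ΔP = f(L/D_h)(ρV²/2) = 0.02802·3.17/0.0924·6.682 = 6.424 Pa.

ΔP ≈ 6.42 Pa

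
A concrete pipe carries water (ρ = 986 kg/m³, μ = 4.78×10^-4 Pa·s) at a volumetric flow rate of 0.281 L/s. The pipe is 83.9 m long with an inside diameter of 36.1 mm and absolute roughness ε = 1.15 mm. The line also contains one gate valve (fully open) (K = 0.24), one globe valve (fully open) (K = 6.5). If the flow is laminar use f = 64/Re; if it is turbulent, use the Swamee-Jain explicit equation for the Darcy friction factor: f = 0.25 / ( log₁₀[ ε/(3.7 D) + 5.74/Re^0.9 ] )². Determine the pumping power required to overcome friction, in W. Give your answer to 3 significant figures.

P ≈ 1.54 W

Q = 0.281 L/s = 0.281/1000 = 0.000281 m³/s.
Cross-sectional area A = πD²/4 = π(0.0361)²/4 = 0.001024 m²; mean velocity V = Q/A = 0.000281/0.001024 = 0.2745 m/s.
Reynolds number Re = ρVD/μ = 986 · 0.2745 · 0.0361 / 0.000478 = 2.044e+04.
Re > 4000 → turbulent. Relative roughness ε/D = 0.00115/0.0361 = 0.0319. Swamee-Jain: f = 0.25/(log₁₀[0.0319/3.7 + 5.74/2.044e+04^0.9])² = 0.25/(log₁₀[0.00861 + 0.000758])² = 0.25/(-2.028)² = 0.06076.
Total minor-loss coefficient ΣK = 1·0.24 + 1·6.5 = 6.74.
ΔP = [f·L/D + ΣK]·(ρV²/2) = [0.06076·83.9/0.0361 + 6.74]·(986·0.2745²/2) = [141.2 + 6.74]·37.16 = 5498 Pa.
Pumping power P = QΔP = 0.000281·5498 = 1.545 W = 1.54 W.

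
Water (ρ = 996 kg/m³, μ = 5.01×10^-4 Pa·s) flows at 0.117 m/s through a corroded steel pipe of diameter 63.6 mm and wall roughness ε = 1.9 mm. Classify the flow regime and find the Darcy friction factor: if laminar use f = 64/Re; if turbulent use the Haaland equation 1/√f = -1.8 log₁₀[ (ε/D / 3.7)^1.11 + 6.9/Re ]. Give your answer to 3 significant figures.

Re = ρVD/μ = 996·0.117·0.0636/0.000501 = 1.479e+04.
Re > 4000 → turbulent. ε/D = 0.0019/0.0636 = 0.0299; Haaland: 1/√f = -1.8 log₁₀[0.00475 + 0.000466] = 4.108, so f = 0.05924.

f ≈ 0.0592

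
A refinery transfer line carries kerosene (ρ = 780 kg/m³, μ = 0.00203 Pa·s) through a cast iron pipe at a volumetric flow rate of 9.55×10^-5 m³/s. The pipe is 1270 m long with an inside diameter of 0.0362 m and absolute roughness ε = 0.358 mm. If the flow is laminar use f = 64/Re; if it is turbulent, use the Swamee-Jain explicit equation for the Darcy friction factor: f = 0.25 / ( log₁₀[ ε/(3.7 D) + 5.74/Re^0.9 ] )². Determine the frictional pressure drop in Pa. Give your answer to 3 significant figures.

ΔP ≈ 5840 Pa

Cross-sectional area A = πD²/4 = π(0.0362)²/4 = 0.001029 m²; mean velocity V = Q/A = 9.55e-05/0.001029 = 0.09279 m/s.
Reynolds number Re = ρVD/μ = 780 · 0.09279 · 0.0362 / 0.00203 = 1291.
Re < 2300 → laminar flow, so f = 64/Re = 64/1291 = 0.04959 (the turbulent correlation is not needed).
Darcy-Weisbach: ΔP = f(L/D)(ρV²/2) = 0.04959·(1270/0.0362)·(780·0.09279²/2) = 0.04959·3.508e+04·3.358 = 5842 Pa.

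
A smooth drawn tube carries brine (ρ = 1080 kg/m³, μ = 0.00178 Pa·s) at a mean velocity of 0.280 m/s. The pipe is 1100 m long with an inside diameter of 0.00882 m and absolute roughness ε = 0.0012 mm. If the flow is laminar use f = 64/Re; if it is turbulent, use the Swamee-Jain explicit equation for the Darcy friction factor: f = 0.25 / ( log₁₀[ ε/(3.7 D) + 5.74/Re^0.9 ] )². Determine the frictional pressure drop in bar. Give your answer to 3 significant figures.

Reynolds number Re = ρVD/μ = 1080 · 0.28 · 0.00882 / 0.00178 = 1498.
Re < 2300 → laminar flow, so f = 64/Re = 64/1498 = 0.04271 (the turbulent correlation is not needed).
Darcy-Weisbach: ΔP = f(L/D)(ρV²/2) = 0.04271·(1100/0.00882)·(1080·0.28²/2) = 0.04271·1.247e+05·42.34 = 2.255e+05 Pa.
ΔP = 2.255e+05 Pa = 2.26 bar.

ΔP ≈ 2.26 bar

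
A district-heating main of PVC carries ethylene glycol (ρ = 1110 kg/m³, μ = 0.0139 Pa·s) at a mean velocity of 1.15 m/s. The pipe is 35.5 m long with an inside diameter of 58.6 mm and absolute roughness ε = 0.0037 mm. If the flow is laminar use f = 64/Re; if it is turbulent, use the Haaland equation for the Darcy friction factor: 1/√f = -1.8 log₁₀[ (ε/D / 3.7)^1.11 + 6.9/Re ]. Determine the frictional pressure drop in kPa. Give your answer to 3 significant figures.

ΔP ≈ 16.4 kPa

Reynolds number Re = ρVD/μ = 1110 · 1.15 · 0.0586 / 0.0139 = 5382.
Re > 4000 → turbulent. Relative roughness ε/D = 3.7e-06/0.0586 = 6.31e-05. Haaland: 1/√f = -1.8 log₁₀[(6.31e-05/3.7)^1.11 + 6.9/5382] = -1.8 log₁₀[5.1e-06 + 0.00128] = 5.203, so f = 0.03695.
Darcy-Weisbach: ΔP = f(L/D)(ρV²/2) = 0.03695·(35.5/0.0586)·(1110·1.15²/2) = 0.03695·605.8·734 = 1.643e+04 Pa.
ΔP = 1.643e+04 Pa = 16.4 kPa.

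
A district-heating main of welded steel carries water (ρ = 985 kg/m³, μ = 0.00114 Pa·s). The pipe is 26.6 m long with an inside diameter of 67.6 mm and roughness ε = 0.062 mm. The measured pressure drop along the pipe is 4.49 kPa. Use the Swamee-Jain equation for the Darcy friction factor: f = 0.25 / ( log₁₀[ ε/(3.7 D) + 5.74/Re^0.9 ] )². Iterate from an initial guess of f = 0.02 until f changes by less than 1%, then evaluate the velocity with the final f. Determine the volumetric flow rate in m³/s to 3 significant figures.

Rearranging Darcy-Weisbach: V = √(2·ΔP·D/(f·L·ρ)). With ε/D = 6.2e-05/0.0676 = 0.000917, iterate starting from f = 0.02:
  f = 0.02 → V = √(2·4490·0.0676/(0.02·26.6·985)) = 1.076 m/s; Re = ρVD/μ = 6.287e+04; f → 0.02322
  f = 0.02322 → V = 0.9988 m/s; Re = 5.834e+04; f → 0.02345
Converged (Δf/f < 1%). With the final f = 0.02345: V = √(2·4490·0.0676/(0.02345·26.6·985)) = 0.9941 m/s.
Q = V·A = 0.9941·(π/4·0.0676²) = 0.003568 m³/s = 0.00357 m³/s.

Q ≈ 0.00357 m³/s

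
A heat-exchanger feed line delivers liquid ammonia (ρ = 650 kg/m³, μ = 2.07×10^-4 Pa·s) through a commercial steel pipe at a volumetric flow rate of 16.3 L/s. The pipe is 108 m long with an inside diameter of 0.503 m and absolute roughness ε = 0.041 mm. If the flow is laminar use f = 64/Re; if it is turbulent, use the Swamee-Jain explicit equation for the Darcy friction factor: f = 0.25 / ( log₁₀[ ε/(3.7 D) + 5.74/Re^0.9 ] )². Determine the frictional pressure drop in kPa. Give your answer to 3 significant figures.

ΔP ≈ 0.00821 kPa

Q = 16.3 L/s = 16.3/1000 = 0.0163 m³/s.
Cross-sectional area A = πD²/4 = π(0.503)²/4 = 0.1987 m²; mean velocity V = Q/A = 0.0163/0.1987 = 0.08203 m/s.
Reynolds number Re = ρVD/μ = 650 · 0.08203 · 0.503 / 0.000207 = 1.296e+05.
Re > 4000 → turbulent. Relative roughness ε/D = 4.1e-05/0.503 = 8.15e-05. Swamee-Jain: f = 0.25/(log₁₀[8.15e-05/3.7 + 5.74/1.296e+05^0.9])² = 0.25/(log₁₀[2.2e-05 + 0.000144])² = 0.25/(-3.78)² = 0.01749.
Darcy-Weisbach: ΔP = f(L/D)(ρV²/2) = 0.01749·(108/0.503)·(650·0.08203²/2) = 0.01749·214.7·2.187 = 8.213 Pa.
ΔP = 8.213 Pa = 0.00821 kPa.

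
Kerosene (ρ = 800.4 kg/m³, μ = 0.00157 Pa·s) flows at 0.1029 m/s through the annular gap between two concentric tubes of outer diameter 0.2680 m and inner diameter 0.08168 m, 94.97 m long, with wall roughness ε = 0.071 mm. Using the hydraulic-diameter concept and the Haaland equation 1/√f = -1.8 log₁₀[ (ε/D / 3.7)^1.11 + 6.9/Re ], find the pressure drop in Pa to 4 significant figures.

ΔP ≈ 68.10 Pa

Hydraulic diameter D_h = 4A/P = D_o - D_i = 0.268 - 0.08168 = 0.1863 m.
Re = ρVD_h/μ = 800.4·0.1029·0.1863/0.00157 = 9774.
ε/D_h = 7.1e-05/0.1863 = 0.000381; Haaland gives 1/√f = -1.8 log₁₀[3.75e-05+0.000706] = 5.632, so f = 0.03153.
ΔP = f(L/D_h)(ρV²/2) = 0.03153·94.97/0.1863·4.237 = 68.1 Pa.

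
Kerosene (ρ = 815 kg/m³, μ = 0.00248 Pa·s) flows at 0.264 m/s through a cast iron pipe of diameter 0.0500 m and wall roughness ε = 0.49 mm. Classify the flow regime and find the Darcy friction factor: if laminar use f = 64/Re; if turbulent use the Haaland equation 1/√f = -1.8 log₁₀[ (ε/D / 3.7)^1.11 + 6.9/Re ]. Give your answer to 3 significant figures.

f ≈ 0.0483

Re = ρVD/μ = 815·0.264·0.05/0.00248 = 4338.
Re > 4000 → turbulent. ε/D = 0.00049/0.05 = 0.0098; Haaland: 1/√f = -1.8 log₁₀[0.00138 + 0.00159] = 4.549, so f = 0.04832.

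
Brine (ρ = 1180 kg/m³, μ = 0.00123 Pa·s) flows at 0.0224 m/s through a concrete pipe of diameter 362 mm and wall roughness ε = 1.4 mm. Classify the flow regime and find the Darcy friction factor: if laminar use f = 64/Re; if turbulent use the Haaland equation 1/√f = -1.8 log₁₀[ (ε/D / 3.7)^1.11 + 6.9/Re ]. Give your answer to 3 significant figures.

Re = ρVD/μ = 1180·0.0224·0.362/0.00123 = 7779.
Re > 4000 → turbulent. ε/D = 0.0014/0.362 = 0.00387; Haaland: 1/√f = -1.8 log₁₀[0.000491 + 0.000887] = 5.149, so f = 0.03772.

f ≈ 0.0377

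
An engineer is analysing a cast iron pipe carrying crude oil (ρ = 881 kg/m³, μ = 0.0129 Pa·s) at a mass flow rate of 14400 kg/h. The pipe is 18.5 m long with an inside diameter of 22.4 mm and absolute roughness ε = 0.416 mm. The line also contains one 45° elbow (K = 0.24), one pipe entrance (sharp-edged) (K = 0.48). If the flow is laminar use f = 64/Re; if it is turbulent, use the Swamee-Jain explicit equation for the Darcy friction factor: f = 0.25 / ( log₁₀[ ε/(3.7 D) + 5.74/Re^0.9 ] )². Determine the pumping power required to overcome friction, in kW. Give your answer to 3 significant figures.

P ≈ 11.2 kW

ṁ = 14400 kg/h = 14400/3600 = 4 kg/s.
A = πD²/4 = π(0.0224)²/4 = 0.0003941 m²; mean velocity V = ṁ/(ρA) = 4/(881 · 0.0003941) = 11.52 m/s.
Reynolds number Re = ρVD/μ = 881 · 11.52 · 0.0224 / 0.0129 = 1.763e+04.
Re > 4000 → turbulent. Relative roughness ε/D = 0.000416/0.0224 = 0.0186. Swamee-Jain: f = 0.25/(log₁₀[0.0186/3.7 + 5.74/1.763e+04^0.9])² = 0.25/(log₁₀[0.00502 + 0.000866])² = 0.25/(-2.23)² = 0.05026.
Total minor-loss coefficient ΣK = 1·0.24 + 1·0.48 = 0.72.
ΔP = [f·L/D + ΣK]·(ρV²/2) = [0.05026·18.5/0.0224 + 0.72]·(881·11.52²/2) = [41.51 + 0.72]·5.847e+04 = 2.469e+06 Pa.
Q = ṁ/ρ = 4/881 = 0.00454 m³/s.
Pumping power P = QΔP = 0.00454·2.469e+06 = 11210 W = 11.2 kW.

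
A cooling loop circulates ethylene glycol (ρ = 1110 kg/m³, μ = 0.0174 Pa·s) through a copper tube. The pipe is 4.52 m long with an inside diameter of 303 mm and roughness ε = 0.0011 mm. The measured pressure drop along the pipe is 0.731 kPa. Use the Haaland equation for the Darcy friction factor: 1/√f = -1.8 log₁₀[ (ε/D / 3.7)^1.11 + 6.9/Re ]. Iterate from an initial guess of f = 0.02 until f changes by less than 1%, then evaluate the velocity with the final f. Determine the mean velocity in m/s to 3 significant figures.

Rearranging Darcy-Weisbach: V = √(2·ΔP·D/(f·L·ρ)). With ε/D = 1.1e-06/0.303 = 3.63e-06, iterate starting from f = 0.02:
  f = 0.02 → V = √(2·731·0.303/(0.02·4.52·1110)) = 2.101 m/s; Re = ρVD/μ = 4.061e+04; f → 0.02172
  f = 0.02172 → V = 2.016 m/s; Re = 3.897e+04; f → 0.02193
Converged (Δf/f < 1%). With the final f = 0.02193: V = √(2·731·0.303/(0.02193·4.52·1110)) = 2.006 m/s.

V ≈ 2.01 m/s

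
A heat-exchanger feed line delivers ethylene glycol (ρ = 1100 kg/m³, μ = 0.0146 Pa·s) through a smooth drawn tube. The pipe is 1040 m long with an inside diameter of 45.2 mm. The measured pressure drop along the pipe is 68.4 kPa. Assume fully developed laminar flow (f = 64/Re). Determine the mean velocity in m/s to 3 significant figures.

For laminar flow, f = 64/Re with Re = ρVD/μ, so Darcy-Weisbach reduces to ΔP = 32μLV/D². Solving for V: V = ΔP·D²/(32μL) = 6.84e+04·(0.0452)²/(32·0.0146·1040) = 0.2876 m/s.
Check: Re = ρVD/μ = 1100·0.2876·0.0452/0.0146 = 979.4 < 2300, so the laminar assumption holds.

V ≈ 0.288 m/s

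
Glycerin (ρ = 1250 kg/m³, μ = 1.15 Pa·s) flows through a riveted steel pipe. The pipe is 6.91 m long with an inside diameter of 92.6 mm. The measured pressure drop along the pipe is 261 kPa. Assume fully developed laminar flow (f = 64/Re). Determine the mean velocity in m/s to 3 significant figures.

V ≈ 8.80 m/s

For laminar flow, f = 64/Re with Re = ρVD/μ, so Darcy-Weisbach reduces to ΔP = 32μLV/D². Solving for V: V = ΔP·D²/(32μL) = 2.61e+05·(0.0926)²/(32·1.15·6.91) = 8.801 m/s.
Check: Re = ρVD/μ = 1250·8.801·0.0926/1.15 = 885.8 < 2300, so the laminar assumption holds.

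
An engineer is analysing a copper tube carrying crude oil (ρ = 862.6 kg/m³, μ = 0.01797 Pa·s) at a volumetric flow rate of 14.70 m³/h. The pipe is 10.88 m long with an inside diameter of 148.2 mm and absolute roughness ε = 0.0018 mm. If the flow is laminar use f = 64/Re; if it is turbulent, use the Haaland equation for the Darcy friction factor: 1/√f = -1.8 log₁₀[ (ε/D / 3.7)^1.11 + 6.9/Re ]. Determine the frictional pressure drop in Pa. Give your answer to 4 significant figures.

Q = 14.70 m³/h = 14.70/3600 = 0.004083 m³/s.
Cross-sectional area A = πD²/4 = π(0.1482)²/4 = 0.01725 m²; mean velocity V = Q/A = 0.004083/0.01725 = 0.2367 m/s.
Reynolds number Re = ρVD/μ = 862.6 · 0.2367 · 0.1482 / 0.018 = 1684.
Re < 2300 → laminar flow, so f = 64/Re = 64/1684 = 0.03801 (the turbulent correlation is not needed).
Darcy-Weisbach: ΔP = f(L/D)(ρV²/2) = 0.03801·(10.88/0.1482)·(862.6·0.2367²/2) = 0.03801·73.41·24.17 = 67.43 Pa.

ΔP ≈ 67.43 Pa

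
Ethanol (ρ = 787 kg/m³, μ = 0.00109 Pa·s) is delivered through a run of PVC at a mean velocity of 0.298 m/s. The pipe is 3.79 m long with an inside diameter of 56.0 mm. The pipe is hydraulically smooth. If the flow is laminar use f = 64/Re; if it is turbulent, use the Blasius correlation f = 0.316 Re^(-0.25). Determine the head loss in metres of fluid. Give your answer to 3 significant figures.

Reynolds number Re = ρVD/μ = 787 · 0.298 · 0.056 / 0.00109 = 1.205e+04.
Re > 4000 → turbulent. Smooth-pipe (Blasius): f = 0.316 Re^(-0.25) = 0.316/(1.205e+04)^0.25 = 0.03016.
Darcy-Weisbach: ΔP = f(L/D)(ρV²/2) = 0.03016·(3.79/0.056)·(787·0.298²/2) = 0.03016·67.68·34.94 = 71.33 Pa.
Head loss h_f = ΔP/(ρg) = 71.33/(787·9.81) = 0.00924 m.

h_f ≈ 0.00924 m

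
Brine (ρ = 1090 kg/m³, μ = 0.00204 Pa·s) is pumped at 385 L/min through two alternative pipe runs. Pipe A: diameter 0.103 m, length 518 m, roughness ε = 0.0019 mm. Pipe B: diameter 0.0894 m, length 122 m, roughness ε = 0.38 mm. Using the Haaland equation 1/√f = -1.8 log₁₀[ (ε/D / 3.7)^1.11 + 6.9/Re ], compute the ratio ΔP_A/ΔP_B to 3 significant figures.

Pipe A: V = Q/A = 0.006417/0.008332 = 0.7701 m/s; Re = 4.238e+04; ε/D = 1.84e-05; Haaland → f = 0.02155; ΔP_A = f(L/D)(ρV²/2) = 3.502e+04 Pa.
Pipe B: V = Q/A = 0.006417/0.006277 = 1.022 m/s; Re = 4.883e+04; ε/D = 0.00425; Haaland → f = 0.03085; ΔP_B = f(L/D)(ρV²/2) = 2.397e+04 Pa.
ΔP_A/ΔP_B = 3.502e+04/2.397e+04 = 1.46.

ΔP_A/ΔP_B ≈ 1.46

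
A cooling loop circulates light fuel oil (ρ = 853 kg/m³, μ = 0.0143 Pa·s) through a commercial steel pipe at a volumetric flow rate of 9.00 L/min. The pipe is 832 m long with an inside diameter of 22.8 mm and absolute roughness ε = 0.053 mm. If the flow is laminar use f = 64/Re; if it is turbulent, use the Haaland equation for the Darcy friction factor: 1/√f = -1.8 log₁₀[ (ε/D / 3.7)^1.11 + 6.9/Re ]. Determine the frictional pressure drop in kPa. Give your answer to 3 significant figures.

ΔP ≈ 269 kPa

Q = 9.00 L/min = 9.00/60000 = 0.00015 m³/s.
Cross-sectional area A = πD²/4 = π(0.0228)²/4 = 0.0004083 m²; mean velocity V = Q/A = 0.00015/0.0004083 = 0.3674 m/s.
Reynolds number Re = ρVD/μ = 853 · 0.3674 · 0.0228 / 0.0143 = 499.7.
Re < 2300 → laminar flow, so f = 64/Re = 64/499.7 = 0.1281 (the turbulent correlation is not needed).
Darcy-Weisbach: ΔP = f(L/D)(ρV²/2) = 0.1281·(832/0.0228)·(853·0.3674²/2) = 0.1281·3.649e+04·57.57 = 2.691e+05 Pa.
ΔP = 2.691e+05 Pa = 269 kPa.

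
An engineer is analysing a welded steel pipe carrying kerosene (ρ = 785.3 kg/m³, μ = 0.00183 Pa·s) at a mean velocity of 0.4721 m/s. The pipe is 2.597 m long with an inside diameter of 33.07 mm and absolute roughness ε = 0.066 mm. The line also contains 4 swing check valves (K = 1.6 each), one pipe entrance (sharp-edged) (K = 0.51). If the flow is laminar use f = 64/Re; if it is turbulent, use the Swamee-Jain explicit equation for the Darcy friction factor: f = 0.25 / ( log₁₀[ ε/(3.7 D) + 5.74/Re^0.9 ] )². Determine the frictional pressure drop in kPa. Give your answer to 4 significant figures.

ΔP ≈ 0.8621 kPa

Reynolds number Re = ρVD/μ = 785.3 · 0.4721 · 0.03307 / 0.00183 = 6700.
Re > 4000 → turbulent. Relative roughness ε/D = 6.6e-05/0.03307 = 0.002. Swamee-Jain: f = 0.25/(log₁₀[0.002/3.7 + 5.74/6700^0.9])² = 0.25/(log₁₀[0.000539 + 0.00207])² = 0.25/(-2.584)² = 0.03745.
Total minor-loss coefficient ΣK = 4·1.6 + 1·0.51 = 6.91.
ΔP = [f·L/D + ΣK]·(ρV²/2) = [0.03745·2.597/0.03307 + 6.91]·(785.3·0.4721²/2) = [2.941 + 6.91]·87.51 = 862.1 Pa.
ΔP = 862.1 Pa = 0.8621 kPa.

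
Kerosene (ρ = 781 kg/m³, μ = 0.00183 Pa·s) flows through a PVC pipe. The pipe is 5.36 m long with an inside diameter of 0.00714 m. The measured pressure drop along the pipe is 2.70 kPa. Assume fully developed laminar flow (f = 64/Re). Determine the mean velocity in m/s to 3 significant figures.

For laminar flow, f = 64/Re with Re = ρVD/μ, so Darcy-Weisbach reduces to ΔP = 32μLV/D². Solving for V: V = ΔP·D²/(32μL) = 2700·(0.00714)²/(32·0.00183·5.36) = 0.4385 m/s.
Check: Re = ρVD/μ = 781·0.4385·0.00714/0.00183 = 1336 < 2300, so the laminar assumption holds.

V ≈ 0.439 m/s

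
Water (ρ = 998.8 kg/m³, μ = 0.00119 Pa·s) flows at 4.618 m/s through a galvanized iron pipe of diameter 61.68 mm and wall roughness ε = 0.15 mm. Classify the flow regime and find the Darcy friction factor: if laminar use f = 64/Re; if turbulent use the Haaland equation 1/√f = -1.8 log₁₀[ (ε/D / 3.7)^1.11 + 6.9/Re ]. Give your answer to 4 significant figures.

f ≈ 0.02532

Re = ρVD/μ = 998.8·4.618·0.06168/0.00119 = 2.391e+05.
Re > 4000 → turbulent. ε/D = 0.00015/0.06168 = 0.00243; Haaland: 1/√f = -1.8 log₁₀[0.000294 + 2.89e-05] = 6.285, so f = 0.02532.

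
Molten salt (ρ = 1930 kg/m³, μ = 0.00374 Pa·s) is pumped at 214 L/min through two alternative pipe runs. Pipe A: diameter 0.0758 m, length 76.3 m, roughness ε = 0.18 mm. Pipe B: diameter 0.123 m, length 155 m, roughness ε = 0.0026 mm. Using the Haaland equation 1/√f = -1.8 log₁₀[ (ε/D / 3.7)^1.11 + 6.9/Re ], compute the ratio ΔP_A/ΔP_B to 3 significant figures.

Pipe A: V = Q/A = 0.003567/0.004513 = 0.7904 m/s; Re = 3.092e+04; ε/D = 0.00237; Haaland → f = 0.02846; ΔP_A = f(L/D)(ρV²/2) = 1.727e+04 Pa.
Pipe B: V = Q/A = 0.003567/0.01188 = 0.3002 m/s; Re = 1.905e+04; ε/D = 2.11e-05; Haaland → f = 0.02609; ΔP_B = f(L/D)(ρV²/2) = 2859 Pa.
ΔP_A/ΔP_B = 1.727e+04/2859 = 6.04.

ΔP_A/ΔP_B ≈ 6.04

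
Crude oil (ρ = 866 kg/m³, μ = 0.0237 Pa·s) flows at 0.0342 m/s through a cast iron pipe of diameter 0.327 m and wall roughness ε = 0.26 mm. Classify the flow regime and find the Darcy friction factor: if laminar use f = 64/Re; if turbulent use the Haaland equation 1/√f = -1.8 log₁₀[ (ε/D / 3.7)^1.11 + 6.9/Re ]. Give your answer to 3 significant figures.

f ≈ 0.157

Re = ρVD/μ = 866·0.0342·0.327/0.0237 = 408.6.
Re < 2300 → laminar, so f = 64/Re = 0.1566 (roughness is irrelevant in laminar flow).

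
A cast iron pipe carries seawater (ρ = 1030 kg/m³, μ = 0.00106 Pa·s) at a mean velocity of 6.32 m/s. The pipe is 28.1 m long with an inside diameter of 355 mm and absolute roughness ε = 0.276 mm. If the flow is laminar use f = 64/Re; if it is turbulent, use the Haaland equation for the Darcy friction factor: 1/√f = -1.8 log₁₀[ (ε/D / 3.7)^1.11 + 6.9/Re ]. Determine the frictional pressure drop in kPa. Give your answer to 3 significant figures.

ΔP ≈ 30.4 kPa

Reynolds number Re = ρVD/μ = 1030 · 6.32 · 0.355 / 0.00106 = 2.18e+06.
Re > 4000 → turbulent. Relative roughness ε/D = 0.000276/0.355 = 0.000777. Haaland: 1/√f = -1.8 log₁₀[(0.000777/3.7)^1.11 + 6.9/2.18e+06] = -1.8 log₁₀[8.28e-05 + 3.16e-06] = 7.318, so f = 0.01867.
Darcy-Weisbach: ΔP = f(L/D)(ρV²/2) = 0.01867·(28.1/0.355)·(1030·6.32²/2) = 0.01867·79.15·2.057e+04 = 3.04e+04 Pa.
ΔP = 3.04e+04 Pa = 30.4 kPa.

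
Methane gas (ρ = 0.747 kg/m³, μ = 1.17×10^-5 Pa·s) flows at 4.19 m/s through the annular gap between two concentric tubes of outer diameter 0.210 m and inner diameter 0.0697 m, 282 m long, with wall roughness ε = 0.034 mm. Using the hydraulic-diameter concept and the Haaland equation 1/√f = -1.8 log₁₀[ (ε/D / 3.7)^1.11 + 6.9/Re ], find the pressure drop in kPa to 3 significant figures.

ΔP ≈ 0.300 kPa

Hydraulic diameter D_h = 4A/P = D_o - D_i = 0.21 - 0.0697 = 0.1403 m.
Re = ρVD_h/μ = 0.747·4.19·0.1403/1.17e-05 = 3.753e+04.
ε/D_h = 3.4e-05/0.1403 = 0.000242; Haaland gives 1/√f = -1.8 log₁₀[2.27e-05+0.000184] = 6.633, so f = 0.02273.
ΔP = f(L/D_h)(ρV²/2) = 0.02273·282/0.1403·6.557 = 299.6 Pa.
ΔP = 0.300 kPa.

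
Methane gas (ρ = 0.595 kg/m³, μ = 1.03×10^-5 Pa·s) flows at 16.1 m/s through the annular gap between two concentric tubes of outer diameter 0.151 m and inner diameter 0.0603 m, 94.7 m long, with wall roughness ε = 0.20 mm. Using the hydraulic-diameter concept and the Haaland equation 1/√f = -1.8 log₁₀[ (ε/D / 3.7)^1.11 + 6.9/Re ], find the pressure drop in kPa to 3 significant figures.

Hydraulic diameter D_h = 4A/P = D_o - D_i = 0.151 - 0.0603 = 0.0907 m.
Re = ρVD_h/μ = 0.595·16.1·0.0907/1.03e-05 = 8.436e+04.
ε/D_h = 0.0002/0.0907 = 0.00221; Haaland gives 1/√f = -1.8 log₁₀[0.000263+8.18e-05] = 6.232, so f = 0.02575.
ΔP = f(L/D_h)(ρV²/2) = 0.02575·94.7/0.0907·77.11 = 2073 Pa.
ΔP = 2.07 kPa.

ΔP ≈ 2.07 kPa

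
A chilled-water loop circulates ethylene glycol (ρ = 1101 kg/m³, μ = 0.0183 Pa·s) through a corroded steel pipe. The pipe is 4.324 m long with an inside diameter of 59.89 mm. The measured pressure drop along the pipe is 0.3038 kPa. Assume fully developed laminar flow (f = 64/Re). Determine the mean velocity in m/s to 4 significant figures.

V ≈ 0.4303 m/s

For laminar flow, f = 64/Re with Re = ρVD/μ, so Darcy-Weisbach reduces to ΔP = 32μLV/D². Solving for V: V = ΔP·D²/(32μL) = 303.8·(0.05989)²/(32·0.0183·4.324) = 0.4303 m/s.
Check: Re = ρVD/μ = 1101·0.4303·0.05989/0.0183 = 1551 < 2300, so the laminar assumption holds.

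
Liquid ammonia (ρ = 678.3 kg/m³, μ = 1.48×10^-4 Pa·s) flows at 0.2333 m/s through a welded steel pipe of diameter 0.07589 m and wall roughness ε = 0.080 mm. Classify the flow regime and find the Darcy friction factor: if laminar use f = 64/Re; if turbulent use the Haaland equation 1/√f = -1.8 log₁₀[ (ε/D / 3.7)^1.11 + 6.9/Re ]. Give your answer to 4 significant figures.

f ≈ 0.02259

Re = ρVD/μ = 678.3·0.2333·0.07589/0.000148 = 8.114e+04.
Re > 4000 → turbulent. ε/D = 8e-05/0.07589 = 0.00105; Haaland: 1/√f = -1.8 log₁₀[0.000116 + 8.5e-05] = 6.654, so f = 0.02259.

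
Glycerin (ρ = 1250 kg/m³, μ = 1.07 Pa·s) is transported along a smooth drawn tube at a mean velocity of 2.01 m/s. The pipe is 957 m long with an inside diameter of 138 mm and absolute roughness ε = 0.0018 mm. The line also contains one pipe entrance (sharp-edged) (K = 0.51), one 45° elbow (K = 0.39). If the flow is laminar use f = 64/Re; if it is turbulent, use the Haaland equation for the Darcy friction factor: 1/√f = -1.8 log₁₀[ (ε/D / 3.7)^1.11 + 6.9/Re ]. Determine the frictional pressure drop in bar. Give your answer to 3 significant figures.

ΔP ≈ 34.6 bar

Reynolds number Re = ρVD/μ = 1250 · 2.01 · 0.138 / 1.07 = 324.
Re < 2300 → laminar flow, so f = 64/Re = 64/324 = 0.1975 (the turbulent correlation is not needed).
Total minor-loss coefficient ΣK = 1·0.51 + 1·0.39 = 0.9.
ΔP = [f·L/D + ΣK]·(ρV²/2) = [0.1975·957/0.138 + 0.9]·(1250·2.01²/2) = [1370 + 0.9]·2525 = 3.461e+06 Pa.
ΔP = 3.461e+06 Pa = 34.6 bar.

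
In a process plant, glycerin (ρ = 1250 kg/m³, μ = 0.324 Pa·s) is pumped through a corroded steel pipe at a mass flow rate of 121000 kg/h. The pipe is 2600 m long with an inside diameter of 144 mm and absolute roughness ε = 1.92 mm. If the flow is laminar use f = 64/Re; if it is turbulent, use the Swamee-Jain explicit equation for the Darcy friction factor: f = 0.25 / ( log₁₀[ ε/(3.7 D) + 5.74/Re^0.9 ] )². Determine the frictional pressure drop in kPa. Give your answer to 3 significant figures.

ṁ = 121000 kg/h = 121000/3600 = 33.61 kg/s.
A = πD²/4 = π(0.144)²/4 = 0.01629 m²; mean velocity V = ṁ/(ρA) = 33.61/(1250 · 0.01629) = 1.651 m/s.
Reynolds number Re = ρVD/μ = 1250 · 1.651 · 0.144 / 0.324 = 917.2.
Re < 2300 → laminar flow, so f = 64/Re = 64/917.2 = 0.06977 (the turbulent correlation is not needed).
Darcy-Weisbach: ΔP = f(L/D)(ρV²/2) = 0.06977·(2600/0.144)·(1250·1.651²/2) = 0.06977·1.806e+04·1704 = 2.146e+06 Pa.
ΔP = 2.146e+06 Pa = 2150 kPa.

ΔP ≈ 2150 kPa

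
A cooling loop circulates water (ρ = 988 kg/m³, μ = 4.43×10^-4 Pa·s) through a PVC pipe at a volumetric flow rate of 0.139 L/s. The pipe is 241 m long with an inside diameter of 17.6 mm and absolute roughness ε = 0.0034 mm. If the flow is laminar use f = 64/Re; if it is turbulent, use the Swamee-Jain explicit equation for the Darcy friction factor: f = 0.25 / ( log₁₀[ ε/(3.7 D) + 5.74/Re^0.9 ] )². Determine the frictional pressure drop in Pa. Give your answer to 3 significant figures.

Q = 0.139 L/s = 0.139/1000 = 0.000139 m³/s.
Cross-sectional area A = πD²/4 = π(0.0176)²/4 = 0.0002433 m²; mean velocity V = Q/A = 0.000139/0.0002433 = 0.5713 m/s.
Reynolds number Re = ρVD/μ = 988 · 0.5713 · 0.0176 / 0.000443 = 2.243e+04.
Re > 4000 → turbulent. Relative roughness ε/D = 3.4e-06/0.0176 = 0.000193. Swamee-Jain: f = 0.25/(log₁₀[0.000193/3.7 + 5.74/2.243e+04^0.9])² = 0.25/(log₁₀[5.22e-05 + 0.000697])² = 0.25/(-3.125)² = 0.02559.
Darcy-Weisbach: ΔP = f(L/D)(ρV²/2) = 0.02559·(241/0.0176)·(988·0.5713²/2) = 0.02559·1.369e+04·161.3 = 5.651e+04 Pa.

ΔP ≈ 56500 Pa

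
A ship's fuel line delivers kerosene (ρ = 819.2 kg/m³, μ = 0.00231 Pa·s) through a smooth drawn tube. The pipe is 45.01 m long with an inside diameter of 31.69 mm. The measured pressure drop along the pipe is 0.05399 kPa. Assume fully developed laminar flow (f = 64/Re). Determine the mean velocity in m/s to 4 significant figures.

For laminar flow, f = 64/Re with Re = ρVD/μ, so Darcy-Weisbach reduces to ΔP = 32μLV/D². Solving for V: V = ΔP·D²/(32μL) = 53.99·(0.03169)²/(32·0.00231·45.01) = 0.0163 m/s.
Check: Re = ρVD/μ = 819.2·0.0163·0.03169/0.00231 = 183.1 < 2300, so the laminar assumption holds.

V ≈ 0.01630 m/s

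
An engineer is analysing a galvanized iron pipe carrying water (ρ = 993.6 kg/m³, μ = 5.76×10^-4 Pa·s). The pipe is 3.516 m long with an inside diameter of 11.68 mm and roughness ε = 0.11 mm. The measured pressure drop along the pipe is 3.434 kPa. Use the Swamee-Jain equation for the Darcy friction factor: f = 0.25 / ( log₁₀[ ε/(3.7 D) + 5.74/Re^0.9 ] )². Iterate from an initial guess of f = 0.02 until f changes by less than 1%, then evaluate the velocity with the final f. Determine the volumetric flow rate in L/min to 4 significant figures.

Q ≈ 4.773 L/min

Rearranging Darcy-Weisbach: V = √(2·ΔP·D/(f·L·ρ)). With ε/D = 0.00011/0.01168 = 0.00942, iterate starting from f = 0.02:
  f = 0.02 → V = √(2·3434·0.01168/(0.02·3.516·993.6)) = 1.071 m/s; Re = ρVD/μ = 2.159e+04; f → 0.04046
  f = 0.04046 → V = 0.7534 m/s; Re = 1.518e+04; f → 0.0416
  f = 0.0416 → V = 0.743 m/s; Re = 1.497e+04; f → 0.04165
Converged (Δf/f < 1%). With the final f = 0.04165: V = √(2·3434·0.01168/(0.04165·3.516·993.6)) = 0.7425 m/s.
Q = V·A = 0.7425·(π/4·0.01168²) = 7.956e-05 m³/s = 4.773 L/min.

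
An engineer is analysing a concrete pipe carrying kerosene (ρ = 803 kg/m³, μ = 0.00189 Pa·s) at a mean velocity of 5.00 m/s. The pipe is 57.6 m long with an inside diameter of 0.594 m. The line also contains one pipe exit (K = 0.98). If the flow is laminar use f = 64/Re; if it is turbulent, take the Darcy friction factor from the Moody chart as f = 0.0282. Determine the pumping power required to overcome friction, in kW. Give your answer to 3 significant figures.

Reynolds number Re = ρVD/μ = 803 · 5 · 0.594 / 0.00189 = 1.262e+06.
Re > 4000 → turbulent; use the Moody-chart value f = 0.0282.
Total minor-loss coefficient ΣK = 1·0.98 = 0.98.
ΔP = [f·L/D + ΣK]·(ρV²/2) = [0.0282·57.6/0.594 + 0.98]·(803·5²/2) = [2.735 + 0.98]·1.004e+04 = 3.728e+04 Pa.
Q = V·A = 5·0.2771 = 1.386 m³/s.
Pumping power P = QΔP = 1.386·3.728e+04 = 51660 W = 51.7 kW.

P ≈ 51.7 kW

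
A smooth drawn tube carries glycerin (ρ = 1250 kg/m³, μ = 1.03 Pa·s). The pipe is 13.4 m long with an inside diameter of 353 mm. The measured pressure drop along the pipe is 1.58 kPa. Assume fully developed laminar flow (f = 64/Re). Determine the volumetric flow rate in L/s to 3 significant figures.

For laminar flow, f = 64/Re with Re = ρVD/μ, so Darcy-Weisbach reduces to ΔP = 32μLV/D². Solving for V: V = ΔP·D²/(32μL) = 1580·(0.353)²/(32·1.03·13.4) = 0.4458 m/s.
Check: Re = ρVD/μ = 1250·0.4458·0.353/1.03 = 191 < 2300, so the laminar assumption holds.
Q = V·A = 0.4458·(π/4·0.353²) = 0.04363 m³/s = 43.6 L/s.

Q ≈ 43.6 L/s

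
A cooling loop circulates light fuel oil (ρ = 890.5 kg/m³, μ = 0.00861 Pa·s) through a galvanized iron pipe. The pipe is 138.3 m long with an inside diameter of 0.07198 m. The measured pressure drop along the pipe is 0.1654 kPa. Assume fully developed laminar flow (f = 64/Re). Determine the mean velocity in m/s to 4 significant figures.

For laminar flow, f = 64/Re with Re = ρVD/μ, so Darcy-Weisbach reduces to ΔP = 32μLV/D². Solving for V: V = ΔP·D²/(32μL) = 165.4·(0.07198)²/(32·0.00861·138.3) = 0.02249 m/s.
Check: Re = ρVD/μ = 890.5·0.02249·0.07198/0.00861 = 167.4 < 2300, so the laminar assumption holds.

V ≈ 0.02249 m/s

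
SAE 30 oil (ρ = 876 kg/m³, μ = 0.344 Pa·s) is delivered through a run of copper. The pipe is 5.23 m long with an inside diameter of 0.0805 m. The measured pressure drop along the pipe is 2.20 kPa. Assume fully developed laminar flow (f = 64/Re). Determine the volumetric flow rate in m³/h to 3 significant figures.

Q ≈ 4.54 m³/h

For laminar flow, f = 64/Re with Re = ρVD/μ, so Darcy-Weisbach reduces to ΔP = 32μLV/D². Solving for V: V = ΔP·D²/(32μL) = 2200·(0.0805)²/(32·0.344·5.23) = 0.2476 m/s.
Check: Re = ρVD/μ = 876·0.2476·0.0805/0.344 = 50.76 < 2300, so the laminar assumption holds.
Q = V·A = 0.2476·(π/4·0.0805²) = 0.00126 m³/s = 4.54 m³/h.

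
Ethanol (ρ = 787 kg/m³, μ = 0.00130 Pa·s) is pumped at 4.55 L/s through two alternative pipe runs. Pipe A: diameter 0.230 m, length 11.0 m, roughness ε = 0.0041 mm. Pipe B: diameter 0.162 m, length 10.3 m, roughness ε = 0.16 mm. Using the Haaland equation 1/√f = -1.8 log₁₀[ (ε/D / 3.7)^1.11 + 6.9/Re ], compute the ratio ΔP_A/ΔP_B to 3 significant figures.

Pipe A: V = Q/A = 0.00455/0.04155 = 0.1095 m/s; Re = 1.525e+04; ε/D = 1.78e-05; Haaland → f = 0.02761; ΔP_A = f(L/D)(ρV²/2) = 6.233 Pa.
Pipe B: V = Q/A = 0.00455/0.02061 = 0.2207 m/s; Re = 2.165e+04; ε/D = 0.000988; Haaland → f = 0.02718; ΔP_B = f(L/D)(ρV²/2) = 33.13 Pa.
ΔP_A/ΔP_B = 6.233/33.13 = 0.188.

ΔP_A/ΔP_B ≈ 0.188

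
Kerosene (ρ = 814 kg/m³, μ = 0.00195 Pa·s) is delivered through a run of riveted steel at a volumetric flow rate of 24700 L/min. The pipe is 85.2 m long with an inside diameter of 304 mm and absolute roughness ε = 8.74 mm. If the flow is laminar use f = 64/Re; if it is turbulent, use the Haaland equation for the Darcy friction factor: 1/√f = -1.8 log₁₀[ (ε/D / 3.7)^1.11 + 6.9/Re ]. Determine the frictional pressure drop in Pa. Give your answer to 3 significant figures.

ΔP ≈ 207000 Pa

Q = 24700 L/min = 24700/60000 = 0.4117 m³/s.
Cross-sectional area A = πD²/4 = π(0.304)²/4 = 0.07258 m²; mean velocity V = Q/A = 0.4117/0.07258 = 5.672 m/s.
Reynolds number Re = ρVD/μ = 814 · 5.672 · 0.304 / 0.00195 = 7.197e+05.
Re > 4000 → turbulent. Relative roughness ε/D = 0.00874/0.304 = 0.0287. Haaland: 1/√f = -1.8 log₁₀[(0.0287/3.7)^1.11 + 6.9/7.197e+05] = -1.8 log₁₀[0.00455 + 9.59e-06] = 4.213, so f = 0.05633.
Darcy-Weisbach: ΔP = f(L/D)(ρV²/2) = 0.05633·(85.2/0.304)·(814·5.672²/2) = 0.05633·280.3·1.309e+04 = 2.067e+05 Pa.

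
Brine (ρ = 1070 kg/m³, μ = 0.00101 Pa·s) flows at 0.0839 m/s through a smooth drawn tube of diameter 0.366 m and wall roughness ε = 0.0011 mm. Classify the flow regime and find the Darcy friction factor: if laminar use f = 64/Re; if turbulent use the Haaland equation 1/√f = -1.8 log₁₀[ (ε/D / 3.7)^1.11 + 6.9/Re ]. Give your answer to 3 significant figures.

f ≈ 0.0229

Re = ρVD/μ = 1070·0.0839·0.366/0.00101 = 3.253e+04.
Re > 4000 → turbulent. ε/D = 1.1e-06/0.366 = 3.01e-06; Haaland: 1/√f = -1.8 log₁₀[1.74e-07 + 0.000212] = 6.612, so f = 0.02288.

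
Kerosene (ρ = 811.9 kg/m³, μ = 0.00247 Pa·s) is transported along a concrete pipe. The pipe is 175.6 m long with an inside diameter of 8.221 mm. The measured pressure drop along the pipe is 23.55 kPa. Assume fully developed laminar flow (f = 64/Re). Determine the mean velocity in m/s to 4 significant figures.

For laminar flow, f = 64/Re with Re = ρVD/μ, so Darcy-Weisbach reduces to ΔP = 32μLV/D². Solving for V: V = ΔP·D²/(32μL) = 2.355e+04·(0.008221)²/(32·0.00247·175.6) = 0.1147 m/s.
Check: Re = ρVD/μ = 811.9·0.1147·0.008221/0.00247 = 309.9 < 2300, so the laminar assumption holds.

V ≈ 0.1147 m/s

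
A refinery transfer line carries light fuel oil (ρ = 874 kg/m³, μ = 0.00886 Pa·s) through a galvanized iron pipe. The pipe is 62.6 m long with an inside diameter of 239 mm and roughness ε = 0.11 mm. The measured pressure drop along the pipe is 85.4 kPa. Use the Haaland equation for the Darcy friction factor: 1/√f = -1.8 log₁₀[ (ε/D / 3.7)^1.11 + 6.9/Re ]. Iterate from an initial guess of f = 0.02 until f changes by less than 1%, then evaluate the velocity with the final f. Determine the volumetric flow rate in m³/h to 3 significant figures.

Rearranging Darcy-Weisbach: V = √(2·ΔP·D/(f·L·ρ)). With ε/D = 0.00011/0.239 = 0.00046, iterate starting from f = 0.02:
  f = 0.02 → V = √(2·8.54e+04·0.239/(0.02·62.6·874)) = 6.108 m/s; Re = ρVD/μ = 1.44e+05; f → 0.01904
  f = 0.01904 → V = 6.26 m/s; Re = 1.476e+05; f → 0.01899
Converged (Δf/f < 1%). With the final f = 0.01899: V = √(2·8.54e+04·0.239/(0.01899·62.6·874)) = 6.268 m/s.
Q = V·A = 6.268·(π/4·0.239²) = 0.2812 m³/s = 1010 m³/h.

Q ≈ 1010 m³/h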